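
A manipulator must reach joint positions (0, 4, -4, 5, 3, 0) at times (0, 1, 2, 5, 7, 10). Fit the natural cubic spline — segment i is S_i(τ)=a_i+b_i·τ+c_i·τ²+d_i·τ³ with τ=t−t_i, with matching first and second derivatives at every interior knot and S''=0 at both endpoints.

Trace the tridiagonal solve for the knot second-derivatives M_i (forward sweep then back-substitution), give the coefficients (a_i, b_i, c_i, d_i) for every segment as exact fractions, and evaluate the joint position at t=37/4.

Δ: Δ0=4, Δ1=-8, Δ2=3, Δ3=-1, Δ4=-1
row 1: diag=4, rhs=-72; c'=1/4, d'=-18
row 2: denom=8−1·1/4=31/4; d'=(66−1·-18)/(31/4)=336/31
row 3: denom=10−3·12/31=274/31; d'=(-24−3·336/31)/(274/31)=-876/137
row 4: denom=10−2·31/137=1308/137; d'=(0−2·-876/137)/(1308/137)=146/109
back: M4=146/109
back: M3=-876/137−31/137·146/109=-730/109
back: M2=336/31−12/31·-730/109=1464/109
back: M1=-18−1/4·1464/109=-2328/109
M: M0=0, M1=-2328/109, M2=1464/109, M3=-730/109, M4=146/109, M5=0
seg 0: a=0, c=M0/2=0, d=(M1−M0)/(6·1)=-388/109, b=Δ0−h0·(2M0+M1)/6=824/109
seg 1: a=4, c=M1/2=-1164/109, d=(M2−M1)/(6·1)=632/109, b=Δ1−h1·(2M1+M2)/6=-340/109
seg 2: a=-4, c=M2/2=732/109, d=(M3−M2)/(6·3)=-1097/981, b=Δ2−h2·(2M2+M3)/6=-772/109
seg 3: a=5, c=M3/2=-365/109, d=(M4−M3)/(6·2)=73/109, b=Δ3−h3·(2M3+M4)/6=329/109
seg 4: a=3, c=M4/2=73/109, d=(M5−M4)/(6·3)=-73/981, b=Δ4−h4·(2M4+M5)/6=-255/109
t_q=37/4 → seg 4, τ=9/4; S=3+-255/109·τ+73/109·τ²+-73/981·τ³=1947/6976

  seg 0: a=0 b=824/109 c=0 d=-388/109
  seg 1: a=4 b=-340/109 c=-1164/109 d=632/109
  seg 2: a=-4 b=-772/109 c=732/109 d=-1097/981
  seg 3: a=5 b=329/109 c=-365/109 d=73/109
  seg 4: a=3 b=-255/109 c=73/109 d=-73/981
S(37/4) = 1947/6976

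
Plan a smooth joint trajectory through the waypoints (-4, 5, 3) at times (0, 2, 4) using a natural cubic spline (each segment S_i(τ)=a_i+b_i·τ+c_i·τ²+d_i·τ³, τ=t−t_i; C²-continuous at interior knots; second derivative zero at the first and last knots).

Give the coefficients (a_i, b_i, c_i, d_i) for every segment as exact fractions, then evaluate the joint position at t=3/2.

  seg 0: a=-4 b=47/8 c=0 d=-11/32
  seg 1: a=5 b=7/4 c=-33/16 d=11/32
S(3/2) = 935/256

Δ: Δ0=9/2, Δ1=-1
row 1: diag=8, rhs=-33; c'=1/4, d'=-33/8
back: M1=-33/8
M: M0=0, M1=-33/8, M2=0
seg 0: a=-4, c=M0/2=0, d=(M1−M0)/(6·2)=-11/32, b=Δ0−h0·(2M0+M1)/6=47/8
seg 1: a=5, c=M1/2=-33/16, d=(M2−M1)/(6·2)=11/32, b=Δ1−h1·(2M1+M2)/6=7/4
t_q=3/2 → seg 0, τ=3/2; S=-4+47/8·τ+0·τ²+-11/32·τ³=935/256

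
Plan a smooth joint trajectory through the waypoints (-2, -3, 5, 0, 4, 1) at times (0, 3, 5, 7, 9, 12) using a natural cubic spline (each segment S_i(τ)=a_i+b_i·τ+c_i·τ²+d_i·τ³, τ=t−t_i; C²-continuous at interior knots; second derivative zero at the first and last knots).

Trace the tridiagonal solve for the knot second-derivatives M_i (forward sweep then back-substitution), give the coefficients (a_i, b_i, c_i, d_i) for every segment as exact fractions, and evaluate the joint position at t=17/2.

  seg 0: a=-2 b=-797/336 c=0 d=685/3024
  seg 1: a=-3 b=629/168 c=685/336 d=-107/112
  seg 2: a=5 b=73/168 c=-1241/336 d=187/168
  seg 3: a=0 b=-55/56 c=1003/336 d=-251/336
  seg 4: a=4 b=335/168 c=-503/336 d=503/3024
S(17/2) = 2439/896

Δ: Δ0=-1/3, Δ1=4, Δ2=-5/2, Δ3=2, Δ4=-1
row 1: diag=10, rhs=26; c'=1/5, d'=13/5
row 2: denom=8−2·1/5=38/5; d'=(-39−2·13/5)/(38/5)=-221/38
row 3: denom=8−2·5/19=142/19; d'=(27−2·-221/38)/(142/19)=367/71
row 4: denom=10−2·19/71=672/71; d'=(-18−2·367/71)/(672/71)=-503/168
back: M4=-503/168
back: M3=367/71−19/71·-503/168=1003/168
back: M2=-221/38−5/19·1003/168=-1241/168
back: M1=13/5−1/5·-1241/168=685/168
M: M0=0, M1=685/168, M2=-1241/168, M3=1003/168, M4=-503/168, M5=0
seg 0: a=-2, c=M0/2=0, d=(M1−M0)/(6·3)=685/3024, b=Δ0−h0·(2M0+M1)/6=-797/336
seg 1: a=-3, c=M1/2=685/336, d=(M2−M1)/(6·2)=-107/112, b=Δ1−h1·(2M1+M2)/6=629/168
seg 2: a=5, c=M2/2=-1241/336, d=(M3−M2)/(6·2)=187/168, b=Δ2−h2·(2M2+M3)/6=73/168
seg 3: a=0, c=M3/2=1003/336, d=(M4−M3)/(6·2)=-251/336, b=Δ3−h3·(2M3+M4)/6=-55/56
seg 4: a=4, c=M4/2=-503/336, d=(M5−M4)/(6·3)=503/3024, b=Δ4−h4·(2M4+M5)/6=335/168
t_q=17/2 → seg 3, τ=3/2; S=0+-55/56·τ+1003/336·τ²+-251/336·τ³=2439/896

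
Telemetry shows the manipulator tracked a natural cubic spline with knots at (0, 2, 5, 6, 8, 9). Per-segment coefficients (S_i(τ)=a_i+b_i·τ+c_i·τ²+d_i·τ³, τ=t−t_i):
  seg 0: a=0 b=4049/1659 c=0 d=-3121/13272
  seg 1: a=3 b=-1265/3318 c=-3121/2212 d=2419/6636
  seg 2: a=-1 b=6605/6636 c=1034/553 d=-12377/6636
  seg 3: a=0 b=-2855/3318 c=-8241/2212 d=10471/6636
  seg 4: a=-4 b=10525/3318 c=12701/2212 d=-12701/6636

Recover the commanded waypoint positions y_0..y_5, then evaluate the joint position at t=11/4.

y_0=0 y_1=3 y_2=-1 y_3=0 y_4=-4 y_5=3
S(11/4) = 293639/141568

y_0 = S_0(0) = a_0 = 0
y_1 = S_1(0) = a_1 = 3
y_2 = S_2(0) = a_2 = -1
y_3 = S_3(0) = a_3 = 0
y_4 = S_4(0) = a_4 = -4
y_5 = S_4(1) = 3
t_q=11/4 is in segment 1 (τ=3/4); S_1(τ)=293639/141568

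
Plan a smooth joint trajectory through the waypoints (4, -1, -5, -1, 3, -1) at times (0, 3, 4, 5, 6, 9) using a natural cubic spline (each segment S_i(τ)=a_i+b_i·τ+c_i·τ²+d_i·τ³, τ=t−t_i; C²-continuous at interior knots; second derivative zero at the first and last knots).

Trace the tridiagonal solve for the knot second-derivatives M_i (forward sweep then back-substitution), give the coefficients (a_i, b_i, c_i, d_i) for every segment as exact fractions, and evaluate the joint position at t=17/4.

Δ: Δ0=-5/3, Δ1=-4, Δ2=4, Δ3=4, Δ4=-4/3
row 1: diag=8, rhs=-14; c'=1/8, d'=-7/4
row 2: denom=4−1·1/8=31/8; d'=(48−1·-7/4)/(31/8)=398/31
row 3: denom=4−1·8/31=116/31; d'=(0−1·398/31)/(116/31)=-199/58
row 4: denom=8−1·31/116=897/116; d'=(-32−1·-199/58)/(897/116)=-3314/897
back: M4=-3314/897
back: M3=-199/58−31/116·-3314/897=-2192/897
back: M2=398/31−8/31·-2192/897=12082/897
back: M1=-7/4−1/8·12082/897=-3080/897
M: M0=0, M1=-3080/897, M2=12082/897, M3=-2192/897, M4=-3314/897, M5=0
seg 0: a=4, c=M0/2=0, d=(M1−M0)/(6·3)=-1540/8073, b=Δ0−h0·(2M0+M1)/6=15/299
seg 1: a=-1, c=M1/2=-1540/897, d=(M2−M1)/(6·1)=2527/897, b=Δ1−h1·(2M1+M2)/6=-1525/299
seg 2: a=-5, c=M2/2=6041/897, d=(M3−M2)/(6·1)=-61/23, b=Δ2−h2·(2M2+M3)/6=-74/897
seg 3: a=-1, c=M3/2=-1096/897, d=(M4−M3)/(6·1)=-187/897, b=Δ3−h3·(2M3+M4)/6=4871/897
seg 4: a=3, c=M4/2=-1657/897, d=(M5−M4)/(6·3)=1657/8073, b=Δ4−h4·(2M4+M5)/6=706/299
t_q=17/4 → seg 2, τ=1/4; S=-5+-74/897·τ+6041/897·τ²+-61/23·τ³=-88813/19136

  seg 0: a=4 b=15/299 c=0 d=-1540/8073
  seg 1: a=-1 b=-1525/299 c=-1540/897 d=2527/897
  seg 2: a=-5 b=-74/897 c=6041/897 d=-61/23
  seg 3: a=-1 b=4871/897 c=-1096/897 d=-187/897
  seg 4: a=3 b=706/299 c=-1657/897 d=1657/8073
S(17/4) = -88813/19136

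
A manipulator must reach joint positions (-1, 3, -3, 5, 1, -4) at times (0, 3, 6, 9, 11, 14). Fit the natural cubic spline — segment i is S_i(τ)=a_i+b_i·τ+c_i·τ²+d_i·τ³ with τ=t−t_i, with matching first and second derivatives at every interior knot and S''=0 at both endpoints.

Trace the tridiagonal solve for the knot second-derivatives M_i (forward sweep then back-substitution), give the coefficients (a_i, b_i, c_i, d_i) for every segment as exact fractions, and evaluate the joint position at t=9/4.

Δ: Δ0=4/3, Δ1=-2, Δ2=8/3, Δ3=-2, Δ4=-5/3
row 1: diag=12, rhs=-20; c'=1/4, d'=-5/3
row 2: denom=12−3·1/4=45/4; d'=(28−3·-5/3)/(45/4)=44/15
row 3: denom=10−3·4/15=46/5; d'=(-28−3·44/15)/(46/5)=-4
row 4: denom=10−2·5/23=220/23; d'=(2−2·-4)/(220/23)=23/22
back: M4=23/22
back: M3=-4−5/23·23/22=-93/22
back: M2=44/15−4/15·-93/22=134/33
back: M1=-5/3−1/4·134/33=-59/22
M: M0=0, M1=-59/22, M2=134/33, M3=-93/22, M4=23/22, M5=0
seg 0: a=-1, c=M0/2=0, d=(M1−M0)/(6·3)=-59/396, b=Δ0−h0·(2M0+M1)/6=353/132
seg 1: a=3, c=M1/2=-59/44, d=(M2−M1)/(6·3)=445/1188, b=Δ1−h1·(2M1+M2)/6=-89/66
seg 2: a=-3, c=M2/2=67/33, d=(M3−M2)/(6·3)=-547/1188, b=Δ2−h2·(2M2+M3)/6=95/132
seg 3: a=5, c=M3/2=-93/44, d=(M4−M3)/(6·2)=29/66, b=Δ3−h3·(2M3+M4)/6=31/66
seg 4: a=1, c=M4/2=23/44, d=(M5−M4)/(6·3)=-23/396, b=Δ4−h4·(2M4+M5)/6=-179/66
t_q=9/4 → seg 0, τ=9/4; S=-1+353/132·τ+0·τ²+-59/396·τ³=9349/2816

  seg 0: a=-1 b=353/132 c=0 d=-59/396
  seg 1: a=3 b=-89/66 c=-59/44 d=445/1188
  seg 2: a=-3 b=95/132 c=67/33 d=-547/1188
  seg 3: a=5 b=31/66 c=-93/44 d=29/66
  seg 4: a=1 b=-179/66 c=23/44 d=-23/396
S(9/4) = 9349/2816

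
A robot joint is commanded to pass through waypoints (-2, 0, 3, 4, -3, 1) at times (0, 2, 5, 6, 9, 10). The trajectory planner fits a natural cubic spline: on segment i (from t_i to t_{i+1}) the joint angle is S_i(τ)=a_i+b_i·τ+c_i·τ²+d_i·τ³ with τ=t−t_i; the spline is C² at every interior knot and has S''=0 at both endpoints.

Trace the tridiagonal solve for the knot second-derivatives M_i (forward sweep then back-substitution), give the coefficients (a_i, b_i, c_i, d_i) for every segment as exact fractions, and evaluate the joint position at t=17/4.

  seg 0: a=-2 b=4099/3825 c=0 d=-137/7650
  seg 1: a=0 b=3277/3825 c=-137/1275 d=1781/34425
  seg 2: a=3 b=362/225 c=274/765 d=-411/425
  seg 3: a=4 b=-2203/3825 c=-9727/3825 d=22459/34425
  seg 4: a=-3 b=6812/3825 c=4244/1275 d=-4244/3825
S(17/4) = 10733/5440

Δ: Δ0=1, Δ1=1, Δ2=1, Δ3=-7/3, Δ4=4
row 1: diag=10, rhs=0; c'=3/10, d'=0
row 2: denom=8−3·3/10=71/10; d'=(0−3·0)/(71/10)=0
row 3: denom=8−1·10/71=558/71; d'=(-20−1·0)/(558/71)=-710/279
row 4: denom=8−3·71/186=425/62; d'=(38−3·-710/279)/(425/62)=8488/1275
back: M4=8488/1275
back: M3=-710/279−71/186·8488/1275=-19454/3825
back: M2=0−10/71·-19454/3825=548/765
back: M1=0−3/10·548/765=-274/1275
M: M0=0, M1=-274/1275, M2=548/765, M3=-19454/3825, M4=8488/1275, M5=0
seg 0: a=-2, c=M0/2=0, d=(M1−M0)/(6·2)=-137/7650, b=Δ0−h0·(2M0+M1)/6=4099/3825
seg 1: a=0, c=M1/2=-137/1275, d=(M2−M1)/(6·3)=1781/34425, b=Δ1−h1·(2M1+M2)/6=3277/3825
seg 2: a=3, c=M2/2=274/765, d=(M3−M2)/(6·1)=-411/425, b=Δ2−h2·(2M2+M3)/6=362/225
seg 3: a=4, c=M3/2=-9727/3825, d=(M4−M3)/(6·3)=22459/34425, b=Δ3−h3·(2M3+M4)/6=-2203/3825
seg 4: a=-3, c=M4/2=4244/1275, d=(M5−M4)/(6·1)=-4244/3825, b=Δ4−h4·(2M4+M5)/6=6812/3825
t_q=17/4 → seg 1, τ=9/4; S=0+3277/3825·τ+-137/1275·τ²+1781/34425·τ³=10733/5440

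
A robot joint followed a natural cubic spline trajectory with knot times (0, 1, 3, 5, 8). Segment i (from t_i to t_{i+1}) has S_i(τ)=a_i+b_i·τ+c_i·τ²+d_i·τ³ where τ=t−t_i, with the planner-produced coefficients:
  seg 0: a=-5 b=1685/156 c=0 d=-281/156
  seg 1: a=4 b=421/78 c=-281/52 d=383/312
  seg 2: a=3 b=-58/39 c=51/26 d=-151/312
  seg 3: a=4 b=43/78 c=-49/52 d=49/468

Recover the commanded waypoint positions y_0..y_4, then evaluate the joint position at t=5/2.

y_0=-5 y_1=4 y_2=3 y_3=4 y_4=0
S(5/2) = 3395/832

y_0 = S_0(0) = a_0 = -5
y_1 = S_1(0) = a_1 = 4
y_2 = S_2(0) = a_2 = 3
y_3 = S_3(0) = a_3 = 4
y_4 = S_3(3) = 0
t_q=5/2 is in segment 1 (τ=3/2); S_1(τ)=3395/832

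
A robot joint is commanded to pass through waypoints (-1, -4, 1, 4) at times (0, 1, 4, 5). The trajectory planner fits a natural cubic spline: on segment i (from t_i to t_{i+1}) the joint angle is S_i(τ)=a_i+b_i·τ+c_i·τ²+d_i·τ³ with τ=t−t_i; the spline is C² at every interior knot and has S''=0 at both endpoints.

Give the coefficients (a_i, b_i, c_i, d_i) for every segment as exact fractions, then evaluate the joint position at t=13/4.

Δ: Δ0=-3, Δ1=5/3, Δ2=3
row 1: diag=8, rhs=28; c'=3/8, d'=7/2
row 2: denom=8−3·3/8=55/8; d'=(8−3·7/2)/(55/8)=-4/11
back: M2=-4/11
back: M1=7/2−3/8·-4/11=40/11
M: M0=0, M1=40/11, M2=-4/11, M3=0
seg 0: a=-1, c=M0/2=0, d=(M1−M0)/(6·1)=20/33, b=Δ0−h0·(2M0+M1)/6=-119/33
seg 1: a=-4, c=M1/2=20/11, d=(M2−M1)/(6·3)=-2/9, b=Δ1−h1·(2M1+M2)/6=-59/33
seg 2: a=1, c=M2/2=-2/11, d=(M3−M2)/(6·1)=2/33, b=Δ2−h2·(2M2+M3)/6=103/33
t_q=13/4 → seg 1, τ=9/4; S=-4+-59/33·τ+20/11·τ²+-2/9·τ³=-475/352

  seg 0: a=-1 b=-119/33 c=0 d=20/33
  seg 1: a=-4 b=-59/33 c=20/11 d=-2/9
  seg 2: a=1 b=103/33 c=-2/11 d=2/33
S(13/4) = -475/352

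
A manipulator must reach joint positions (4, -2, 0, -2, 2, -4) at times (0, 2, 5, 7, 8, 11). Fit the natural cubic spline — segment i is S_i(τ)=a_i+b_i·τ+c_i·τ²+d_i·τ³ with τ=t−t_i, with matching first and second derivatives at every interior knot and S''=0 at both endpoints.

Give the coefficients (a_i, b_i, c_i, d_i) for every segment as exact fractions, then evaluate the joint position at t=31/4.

  seg 0: a=4 b=-16105/3957 c=0 d=2117/7914
  seg 1: a=-2 b=-3403/3957 c=2117/1319 d=-13012/35613
  seg 2: a=0 b=-4333/3957 c=-6661/3957 d=2283/2638
  seg 3: a=-2 b=10117/3957 c=13886/3957 d=-2725/1319
  seg 4: a=2 b=13364/3957 c=-10639/3957 d=10639/35613
S(31/4) = 86097/84416

Δ: Δ0=-3, Δ1=2/3, Δ2=-1, Δ3=4, Δ4=-2
row 1: diag=10, rhs=22; c'=3/10, d'=11/5
row 2: denom=10−3·3/10=91/10; d'=(-10−3·11/5)/(91/10)=-166/91
row 3: denom=6−2·20/91=506/91; d'=(30−2·-166/91)/(506/91)=1531/253
row 4: denom=8−1·91/506=3957/506; d'=(-36−1·1531/253)/(3957/506)=-21278/3957
back: M4=-21278/3957
back: M3=1531/253−91/506·-21278/3957=27772/3957
back: M2=-166/91−20/91·27772/3957=-13322/3957
back: M1=11/5−3/10·-13322/3957=4234/1319
M: M0=0, M1=4234/1319, M2=-13322/3957, M3=27772/3957, M4=-21278/3957, M5=0
seg 0: a=4, c=M0/2=0, d=(M1−M0)/(6·2)=2117/7914, b=Δ0−h0·(2M0+M1)/6=-16105/3957
seg 1: a=-2, c=M1/2=2117/1319, d=(M2−M1)/(6·3)=-13012/35613, b=Δ1−h1·(2M1+M2)/6=-3403/3957
seg 2: a=0, c=M2/2=-6661/3957, d=(M3−M2)/(6·2)=2283/2638, b=Δ2−h2·(2M2+M3)/6=-4333/3957
seg 3: a=-2, c=M3/2=13886/3957, d=(M4−M3)/(6·1)=-2725/1319, b=Δ3−h3·(2M3+M4)/6=10117/3957
seg 4: a=2, c=M4/2=-10639/3957, d=(M5−M4)/(6·3)=10639/35613, b=Δ4−h4·(2M4+M5)/6=13364/3957
t_q=31/4 → seg 3, τ=3/4; S=-2+10117/3957·τ+13886/3957·τ²+-2725/1319·τ³=86097/84416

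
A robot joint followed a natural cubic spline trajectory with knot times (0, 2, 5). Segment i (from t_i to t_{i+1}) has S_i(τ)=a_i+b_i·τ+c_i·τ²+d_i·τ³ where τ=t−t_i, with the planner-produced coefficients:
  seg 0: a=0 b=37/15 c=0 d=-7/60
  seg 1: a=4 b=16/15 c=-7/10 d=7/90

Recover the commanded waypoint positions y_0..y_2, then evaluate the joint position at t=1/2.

y_0=0 y_1=4 y_2=3
S(1/2) = 39/32

y_0 = S_0(0) = a_0 = 0
y_1 = S_1(0) = a_1 = 4
y_2 = S_1(3) = 3
t_q=1/2 is in segment 0 (τ=1/2); S_0(τ)=39/32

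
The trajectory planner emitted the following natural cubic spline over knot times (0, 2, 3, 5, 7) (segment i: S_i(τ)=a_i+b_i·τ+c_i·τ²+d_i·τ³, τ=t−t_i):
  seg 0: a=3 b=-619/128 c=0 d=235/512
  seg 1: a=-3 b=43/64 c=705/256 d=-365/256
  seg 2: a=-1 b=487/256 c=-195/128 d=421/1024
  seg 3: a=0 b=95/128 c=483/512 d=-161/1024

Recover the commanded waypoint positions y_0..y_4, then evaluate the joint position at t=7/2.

y_0 = S_0(0) = a_0 = 3
y_1 = S_1(0) = a_1 = -3
y_2 = S_2(0) = a_2 = -1
y_3 = S_3(0) = a_3 = 0
y_4 = S_3(2) = 4
t_q=7/2 is in segment 2 (τ=1/2); S_2(τ)=-3099/8192

y_0=3 y_1=-3 y_2=-1 y_3=0 y_4=4
S(7/2) = -3099/8192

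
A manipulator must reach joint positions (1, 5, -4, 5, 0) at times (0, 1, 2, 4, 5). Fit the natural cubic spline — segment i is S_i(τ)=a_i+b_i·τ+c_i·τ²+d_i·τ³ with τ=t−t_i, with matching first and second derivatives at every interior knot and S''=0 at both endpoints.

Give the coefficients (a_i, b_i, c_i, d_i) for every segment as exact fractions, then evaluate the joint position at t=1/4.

Δ: Δ0=4, Δ1=-9, Δ2=9/2, Δ3=-5
row 1: diag=4, rhs=-78; c'=1/4, d'=-39/2
row 2: denom=6−1·1/4=23/4; d'=(81−1·-39/2)/(23/4)=402/23
row 3: denom=6−2·8/23=122/23; d'=(-57−2·402/23)/(122/23)=-2115/122
back: M3=-2115/122
back: M2=402/23−8/23·-2115/122=1434/61
back: M1=-39/2−1/4·1434/61=-1548/61
M: M0=0, M1=-1548/61, M2=1434/61, M3=-2115/122, M4=0
seg 0: a=1, c=M0/2=0, d=(M1−M0)/(6·1)=-258/61, b=Δ0−h0·(2M0+M1)/6=502/61
seg 1: a=5, c=M1/2=-774/61, d=(M2−M1)/(6·1)=497/61, b=Δ1−h1·(2M1+M2)/6=-272/61
seg 2: a=-4, c=M2/2=717/61, d=(M3−M2)/(6·2)=-1661/488, b=Δ2−h2·(2M2+M3)/6=-329/61
seg 3: a=5, c=M3/2=-2115/244, d=(M4−M3)/(6·1)=705/244, b=Δ3−h3·(2M3+M4)/6=95/122
t_q=1/4 → seg 0, τ=1/4; S=1+502/61·τ+0·τ²+-258/61·τ³=5839/1952

  seg 0: a=1 b=502/61 c=0 d=-258/61
  seg 1: a=5 b=-272/61 c=-774/61 d=497/61
  seg 2: a=-4 b=-329/61 c=717/61 d=-1661/488
  seg 3: a=5 b=95/122 c=-2115/244 d=705/244
S(1/4) = 5839/1952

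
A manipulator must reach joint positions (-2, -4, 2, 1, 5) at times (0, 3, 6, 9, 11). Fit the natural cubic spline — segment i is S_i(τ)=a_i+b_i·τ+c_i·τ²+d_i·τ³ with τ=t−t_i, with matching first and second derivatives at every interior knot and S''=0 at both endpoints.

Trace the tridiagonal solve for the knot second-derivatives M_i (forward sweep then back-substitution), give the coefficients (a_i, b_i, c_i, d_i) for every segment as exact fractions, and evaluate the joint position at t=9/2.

Δ: Δ0=-2/3, Δ1=2, Δ2=-1/3, Δ3=2
row 1: diag=12, rhs=16; c'=1/4, d'=4/3
row 2: denom=12−3·1/4=45/4; d'=(-14−3·4/3)/(45/4)=-8/5
row 3: denom=10−3·4/15=46/5; d'=(14−3·-8/5)/(46/5)=47/23
back: M3=47/23
back: M2=-8/5−4/15·47/23=-148/69
back: M1=4/3−1/4·-148/69=43/23
M: M0=0, M1=43/23, M2=-148/69, M3=47/23, M4=0
seg 0: a=-2, c=M0/2=0, d=(M1−M0)/(6·3)=43/414, b=Δ0−h0·(2M0+M1)/6=-221/138
seg 1: a=-4, c=M1/2=43/46, d=(M2−M1)/(6·3)=-277/1242, b=Δ1−h1·(2M1+M2)/6=83/69
seg 2: a=2, c=M2/2=-74/69, d=(M3−M2)/(6·3)=289/1242, b=Δ2−h2·(2M2+M3)/6=109/138
seg 3: a=1, c=M3/2=47/46, d=(M4−M3)/(6·2)=-47/276, b=Δ3−h3·(2M3+M4)/6=44/69
t_q=9/2 → seg 1, τ=3/2; S=-4+83/69·τ+43/46·τ²+-277/1242·τ³=-311/368

  seg 0: a=-2 b=-221/138 c=0 d=43/414
  seg 1: a=-4 b=83/69 c=43/46 d=-277/1242
  seg 2: a=2 b=109/138 c=-74/69 d=289/1242
  seg 3: a=1 b=44/69 c=47/46 d=-47/276
S(9/2) = -311/368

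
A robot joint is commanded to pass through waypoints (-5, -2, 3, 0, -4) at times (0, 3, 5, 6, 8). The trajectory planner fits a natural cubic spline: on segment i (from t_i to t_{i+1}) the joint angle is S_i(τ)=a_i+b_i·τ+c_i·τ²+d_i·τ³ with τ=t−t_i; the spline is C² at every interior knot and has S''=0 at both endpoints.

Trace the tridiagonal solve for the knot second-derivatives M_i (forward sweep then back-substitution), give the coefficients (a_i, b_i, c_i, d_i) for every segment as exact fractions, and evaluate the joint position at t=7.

  seg 0: a=-5 b=-71/652 c=0 d=241/1956
  seg 1: a=-2 b=1049/326 c=723/652 d=-957/1304
  seg 2: a=3 b=-188/163 c=-537/163 d=236/163
  seg 3: a=0 b=-554/163 c=171/163 d=-57/326
S(7) = -823/326

Δ: Δ0=1, Δ1=5/2, Δ2=-3, Δ3=-2
row 1: diag=10, rhs=9; c'=1/5, d'=9/10
row 2: denom=6−2·1/5=28/5; d'=(-33−2·9/10)/(28/5)=-87/14
row 3: denom=6−1·5/28=163/28; d'=(6−1·-87/14)/(163/28)=342/163
back: M3=342/163
back: M2=-87/14−5/28·342/163=-1074/163
back: M1=9/10−1/5·-1074/163=723/326
M: M0=0, M1=723/326, M2=-1074/163, M3=342/163, M4=0
seg 0: a=-5, c=M0/2=0, d=(M1−M0)/(6·3)=241/1956, b=Δ0−h0·(2M0+M1)/6=-71/652
seg 1: a=-2, c=M1/2=723/652, d=(M2−M1)/(6·2)=-957/1304, b=Δ1−h1·(2M1+M2)/6=1049/326
seg 2: a=3, c=M2/2=-537/163, d=(M3−M2)/(6·1)=236/163, b=Δ2−h2·(2M2+M3)/6=-188/163
seg 3: a=0, c=M3/2=171/163, d=(M4−M3)/(6·2)=-57/326, b=Δ3−h3·(2M3+M4)/6=-554/163
t_q=7 → seg 3, τ=1; S=0+-554/163·τ+171/163·τ²+-57/326·τ³=-823/326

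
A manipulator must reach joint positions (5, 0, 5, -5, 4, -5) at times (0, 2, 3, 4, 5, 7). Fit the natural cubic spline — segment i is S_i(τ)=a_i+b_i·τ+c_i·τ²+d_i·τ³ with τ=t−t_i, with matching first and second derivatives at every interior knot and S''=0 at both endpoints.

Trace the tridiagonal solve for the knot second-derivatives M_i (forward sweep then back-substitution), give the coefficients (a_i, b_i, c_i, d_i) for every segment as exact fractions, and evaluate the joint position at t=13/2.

  seg 0: a=5 b=-6935/986 c=0 d=2235/1972
  seg 1: a=0 b=6475/986 c=6705/986 d=-4125/493
  seg 2: a=5 b=-4865/986 c=-18045/986 d=225/17
  seg 3: a=-5 b=-1805/986 c=21105/986 d=-5213/493
  seg 4: a=4 b=9127/986 c=-10173/986 d=3391/1972
S(13/2) = 7481/15776

Δ: Δ0=-5/2, Δ1=5, Δ2=-10, Δ3=9, Δ4=-9/2
row 1: diag=6, rhs=45; c'=1/6, d'=15/2
row 2: denom=4−1·1/6=23/6; d'=(-90−1·15/2)/(23/6)=-585/23
row 3: denom=4−1·6/23=86/23; d'=(114−1·-585/23)/(86/23)=3207/86
row 4: denom=6−1·23/86=493/86; d'=(-81−1·3207/86)/(493/86)=-10173/493
back: M4=-10173/493
back: M3=3207/86−23/86·-10173/493=21105/493
back: M2=-585/23−6/23·21105/493=-18045/493
back: M1=15/2−1/6·-18045/493=6705/493
M: M0=0, M1=6705/493, M2=-18045/493, M3=21105/493, M4=-10173/493, M5=0
seg 0: a=5, c=M0/2=0, d=(M1−M0)/(6·2)=2235/1972, b=Δ0−h0·(2M0+M1)/6=-6935/986
seg 1: a=0, c=M1/2=6705/986, d=(M2−M1)/(6·1)=-4125/493, b=Δ1−h1·(2M1+M2)/6=6475/986
seg 2: a=5, c=M2/2=-18045/986, d=(M3−M2)/(6·1)=225/17, b=Δ2−h2·(2M2+M3)/6=-4865/986
seg 3: a=-5, c=M3/2=21105/986, d=(M4−M3)/(6·1)=-5213/493, b=Δ3−h3·(2M3+M4)/6=-1805/986
seg 4: a=4, c=M4/2=-10173/986, d=(M5−M4)/(6·2)=3391/1972, b=Δ4−h4·(2M4+M5)/6=9127/986
t_q=13/2 → seg 4, τ=3/2; S=4+9127/986·τ+-10173/986·τ²+3391/1972·τ³=7481/15776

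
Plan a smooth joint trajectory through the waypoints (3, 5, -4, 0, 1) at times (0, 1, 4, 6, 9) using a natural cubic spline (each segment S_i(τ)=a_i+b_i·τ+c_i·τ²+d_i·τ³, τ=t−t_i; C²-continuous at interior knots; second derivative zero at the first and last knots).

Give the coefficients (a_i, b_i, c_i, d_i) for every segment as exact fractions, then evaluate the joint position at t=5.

Δ: Δ0=2, Δ1=-3, Δ2=2, Δ3=1/3
row 1: diag=8, rhs=-30; c'=3/8, d'=-15/4
row 2: denom=10−3·3/8=71/8; d'=(30−3·-15/4)/(71/8)=330/71
row 3: denom=10−2·16/71=678/71; d'=(-10−2·330/71)/(678/71)=-685/339
back: M3=-685/339
back: M2=330/71−16/71·-685/339=1730/339
back: M1=-15/4−3/8·1730/339=-640/113
M: M0=0, M1=-640/113, M2=1730/339, M3=-685/339, M4=0
seg 0: a=3, c=M0/2=0, d=(M1−M0)/(6·1)=-320/339, b=Δ0−h0·(2M0+M1)/6=998/339
seg 1: a=5, c=M1/2=-320/113, d=(M2−M1)/(6·3)=1825/3051, b=Δ1−h1·(2M1+M2)/6=38/339
seg 2: a=-4, c=M2/2=865/339, d=(M3−M2)/(6·2)=-805/1356, b=Δ2−h2·(2M2+M3)/6=-247/339
seg 3: a=0, c=M3/2=-685/678, d=(M4−M3)/(6·3)=685/6102, b=Δ3−h3·(2M3+M4)/6=266/113
t_q=5 → seg 2, τ=1; S=-4+-247/339·τ+865/339·τ²+-805/1356·τ³=-3757/1356

  seg 0: a=3 b=998/339 c=0 d=-320/339
  seg 1: a=5 b=38/339 c=-320/113 d=1825/3051
  seg 2: a=-4 b=-247/339 c=865/339 d=-805/1356
  seg 3: a=0 b=266/113 c=-685/678 d=685/6102
S(5) = -3757/1356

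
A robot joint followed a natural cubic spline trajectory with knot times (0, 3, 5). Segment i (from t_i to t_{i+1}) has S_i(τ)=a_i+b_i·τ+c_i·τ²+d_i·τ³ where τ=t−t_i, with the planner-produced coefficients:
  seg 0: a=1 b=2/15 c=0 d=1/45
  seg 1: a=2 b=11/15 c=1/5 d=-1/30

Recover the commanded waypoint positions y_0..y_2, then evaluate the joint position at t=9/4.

y_0=1 y_1=2 y_2=4
S(9/4) = 497/320

y_0 = S_0(0) = a_0 = 1
y_1 = S_1(0) = a_1 = 2
y_2 = S_1(2) = 4
t_q=9/4 is in segment 0 (τ=9/4); S_0(τ)=497/320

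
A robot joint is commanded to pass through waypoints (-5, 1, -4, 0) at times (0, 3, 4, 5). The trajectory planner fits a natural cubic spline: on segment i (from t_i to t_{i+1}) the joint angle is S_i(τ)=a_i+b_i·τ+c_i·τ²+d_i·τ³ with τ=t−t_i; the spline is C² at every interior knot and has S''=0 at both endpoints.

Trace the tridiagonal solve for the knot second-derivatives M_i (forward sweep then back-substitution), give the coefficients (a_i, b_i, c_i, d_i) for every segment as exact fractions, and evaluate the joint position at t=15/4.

Δ: Δ0=2, Δ1=-5, Δ2=4
row 1: diag=8, rhs=-42; c'=1/8, d'=-21/4
row 2: denom=4−1·1/8=31/8; d'=(54−1·-21/4)/(31/8)=474/31
back: M2=474/31
back: M1=-21/4−1/8·474/31=-222/31
M: M0=0, M1=-222/31, M2=474/31, M3=0
seg 0: a=-5, c=M0/2=0, d=(M1−M0)/(6·3)=-37/93, b=Δ0−h0·(2M0+M1)/6=173/31
seg 1: a=1, c=M1/2=-111/31, d=(M2−M1)/(6·1)=116/31, b=Δ1−h1·(2M1+M2)/6=-160/31
seg 2: a=-4, c=M2/2=237/31, d=(M3−M2)/(6·1)=-79/31, b=Δ2−h2·(2M2+M3)/6=-34/31
t_q=15/4 → seg 1, τ=3/4; S=1+-160/31·τ+-111/31·τ²+116/31·τ³=-205/62

  seg 0: a=-5 b=173/31 c=0 d=-37/93
  seg 1: a=1 b=-160/31 c=-111/31 d=116/31
  seg 2: a=-4 b=-34/31 c=237/31 d=-79/31
S(15/4) = -205/62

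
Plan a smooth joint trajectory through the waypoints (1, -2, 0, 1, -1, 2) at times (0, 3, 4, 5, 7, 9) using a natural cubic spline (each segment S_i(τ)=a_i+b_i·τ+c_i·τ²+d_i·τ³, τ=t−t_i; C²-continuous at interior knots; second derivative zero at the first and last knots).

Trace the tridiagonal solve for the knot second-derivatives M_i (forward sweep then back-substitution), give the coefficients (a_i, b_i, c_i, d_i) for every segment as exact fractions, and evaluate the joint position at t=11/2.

Δ: Δ0=-1, Δ1=2, Δ2=1, Δ3=-1, Δ4=3/2
row 1: diag=8, rhs=18; c'=1/8, d'=9/4
row 2: denom=4−1·1/8=31/8; d'=(-6−1·9/4)/(31/8)=-66/31
row 3: denom=6−1·8/31=178/31; d'=(-12−1·-66/31)/(178/31)=-153/89
row 4: denom=8−2·31/89=650/89; d'=(15−2·-153/89)/(650/89)=1641/650
back: M4=1641/650
back: M3=-153/89−31/89·1641/650=-1689/650
back: M2=-66/31−8/31·-1689/650=-474/325
back: M1=9/4−1/8·-474/325=1581/650
M: M0=0, M1=1581/650, M2=-474/325, M3=-1689/650, M4=1641/650, M5=0
seg 0: a=1, c=M0/2=0, d=(M1−M0)/(6·3)=527/3900, b=Δ0−h0·(2M0+M1)/6=-2881/1300
seg 1: a=-2, c=M1/2=1581/1300, d=(M2−M1)/(6·1)=-843/1300, b=Δ1−h1·(2M1+M2)/6=931/650
seg 2: a=0, c=M2/2=-237/325, d=(M3−M2)/(6·1)=-19/100, b=Δ2−h2·(2M2+M3)/6=499/260
seg 3: a=1, c=M3/2=-1689/1300, d=(M4−M3)/(6·2)=111/260, b=Δ3−h3·(2M3+M4)/6=-71/650
seg 4: a=-1, c=M4/2=1641/1300, d=(M5−M4)/(6·2)=-547/2600, b=Δ4−h4·(2M4+M5)/6=-119/650
t_q=11/2 → seg 3, τ=1/2; S=1+-71/650·τ+-1689/1300·τ²+111/260·τ³=7009/10400

  seg 0: a=1 b=-2881/1300 c=0 d=527/3900
  seg 1: a=-2 b=931/650 c=1581/1300 d=-843/1300
  seg 2: a=0 b=499/260 c=-237/325 d=-19/100
  seg 3: a=1 b=-71/650 c=-1689/1300 d=111/260
  seg 4: a=-1 b=-119/650 c=1641/1300 d=-547/2600
S(11/2) = 7009/10400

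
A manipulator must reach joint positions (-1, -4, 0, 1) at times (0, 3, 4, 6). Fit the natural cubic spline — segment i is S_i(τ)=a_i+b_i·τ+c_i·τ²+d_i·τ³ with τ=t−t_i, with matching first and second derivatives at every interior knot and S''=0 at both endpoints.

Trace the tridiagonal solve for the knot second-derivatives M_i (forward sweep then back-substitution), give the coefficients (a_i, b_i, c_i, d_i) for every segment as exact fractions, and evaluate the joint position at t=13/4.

  seg 0: a=-1 b=-295/94 c=0 d=67/282
  seg 1: a=-4 b=154/47 c=201/94 d=-133/94
  seg 2: a=0 b=311/94 c=-99/47 d=33/94
S(13/4) = -18465/6016

Δ: Δ0=-1, Δ1=4, Δ2=1/2
row 1: diag=8, rhs=30; c'=1/8, d'=15/4
row 2: denom=6−1·1/8=47/8; d'=(-21−1·15/4)/(47/8)=-198/47
back: M2=-198/47
back: M1=15/4−1/8·-198/47=201/47
M: M0=0, M1=201/47, M2=-198/47, M3=0
seg 0: a=-1, c=M0/2=0, d=(M1−M0)/(6·3)=67/282, b=Δ0−h0·(2M0+M1)/6=-295/94
seg 1: a=-4, c=M1/2=201/94, d=(M2−M1)/(6·1)=-133/94, b=Δ1−h1·(2M1+M2)/6=154/47
seg 2: a=0, c=M2/2=-99/47, d=(M3−M2)/(6·2)=33/94, b=Δ2−h2·(2M2+M3)/6=311/94
t_q=13/4 → seg 1, τ=1/4; S=-4+154/47·τ+201/94·τ²+-133/94·τ³=-18465/6016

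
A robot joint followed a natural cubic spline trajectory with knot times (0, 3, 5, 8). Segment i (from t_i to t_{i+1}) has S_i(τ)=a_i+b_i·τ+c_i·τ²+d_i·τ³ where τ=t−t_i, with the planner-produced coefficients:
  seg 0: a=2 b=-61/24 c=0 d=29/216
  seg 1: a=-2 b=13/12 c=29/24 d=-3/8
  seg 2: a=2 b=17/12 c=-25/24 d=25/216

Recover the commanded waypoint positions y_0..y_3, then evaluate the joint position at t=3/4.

y_0=2 y_1=-2 y_2=2 y_3=0
S(3/4) = 77/512

y_0 = S_0(0) = a_0 = 2
y_1 = S_1(0) = a_1 = -2
y_2 = S_2(0) = a_2 = 2
y_3 = S_2(3) = 0
t_q=3/4 is in segment 0 (τ=3/4); S_0(τ)=77/512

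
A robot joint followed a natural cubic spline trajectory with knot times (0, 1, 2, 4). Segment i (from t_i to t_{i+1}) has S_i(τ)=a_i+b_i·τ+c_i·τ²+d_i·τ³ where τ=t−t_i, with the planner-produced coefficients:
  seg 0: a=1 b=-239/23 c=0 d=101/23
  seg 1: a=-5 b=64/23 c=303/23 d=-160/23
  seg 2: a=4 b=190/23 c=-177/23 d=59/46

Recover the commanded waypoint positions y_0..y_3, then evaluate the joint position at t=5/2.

y_0 = S_0(0) = a_0 = 1
y_1 = S_1(0) = a_1 = -5
y_2 = S_2(0) = a_2 = 4
y_3 = S_2(2) = 0
t_q=5/2 is in segment 2 (τ=1/2); S_2(τ)=2343/368

y_0=1 y_1=-5 y_2=4 y_3=0
S(5/2) = 2343/368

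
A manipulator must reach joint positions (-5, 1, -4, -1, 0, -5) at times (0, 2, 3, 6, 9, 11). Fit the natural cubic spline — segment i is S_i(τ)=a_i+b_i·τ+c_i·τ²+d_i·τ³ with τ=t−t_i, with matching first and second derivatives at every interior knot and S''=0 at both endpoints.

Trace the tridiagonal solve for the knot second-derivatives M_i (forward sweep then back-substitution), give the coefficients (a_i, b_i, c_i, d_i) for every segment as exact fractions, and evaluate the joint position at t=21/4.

  seg 0: a=-5 b=28120/4677 c=0 d=-14089/18708
  seg 1: a=1 b=-14147/4677 c=-14089/3118 d=23791/9354
  seg 2: a=-4 b=-41455/9354 c=4851/1559 d=-36509/84186
  seg 3: a=-1 b=11827/4677 c=-7403/9354 d=1673/84186
  seg 4: a=0 b=-15745/9354 c=-955/1559 d=955/9354
S(21/4) = -630343/199552

Δ: Δ0=3, Δ1=-5, Δ2=1, Δ3=1/3, Δ4=-5/2
row 1: diag=6, rhs=-48; c'=1/6, d'=-8
row 2: denom=8−1·1/6=47/6; d'=(36−1·-8)/(47/6)=264/47
row 3: denom=12−3·18/47=510/47; d'=(-4−3·264/47)/(510/47)=-98/51
row 4: denom=10−3·47/170=1559/170; d'=(-17−3·-98/51)/(1559/170)=-1910/1559
back: M4=-1910/1559
back: M3=-98/51−47/170·-1910/1559=-7403/4677
back: M2=264/47−18/47·-7403/4677=9702/1559
back: M1=-8−1/6·9702/1559=-14089/1559
M: M0=0, M1=-14089/1559, M2=9702/1559, M3=-7403/4677, M4=-1910/1559, M5=0
seg 0: a=-5, c=M0/2=0, d=(M1−M0)/(6·2)=-14089/18708, b=Δ0−h0·(2M0+M1)/6=28120/4677
seg 1: a=1, c=M1/2=-14089/3118, d=(M2−M1)/(6·1)=23791/9354, b=Δ1−h1·(2M1+M2)/6=-14147/4677
seg 2: a=-4, c=M2/2=4851/1559, d=(M3−M2)/(6·3)=-36509/84186, b=Δ2−h2·(2M2+M3)/6=-41455/9354
seg 3: a=-1, c=M3/2=-7403/9354, d=(M4−M3)/(6·3)=1673/84186, b=Δ3−h3·(2M3+M4)/6=11827/4677
seg 4: a=0, c=M4/2=-955/1559, d=(M5−M4)/(6·2)=955/9354, b=Δ4−h4·(2M4+M5)/6=-15745/9354
t_q=21/4 → seg 2, τ=9/4; S=-4+-41455/9354·τ+4851/1559·τ²+-36509/84186·τ³=-630343/199552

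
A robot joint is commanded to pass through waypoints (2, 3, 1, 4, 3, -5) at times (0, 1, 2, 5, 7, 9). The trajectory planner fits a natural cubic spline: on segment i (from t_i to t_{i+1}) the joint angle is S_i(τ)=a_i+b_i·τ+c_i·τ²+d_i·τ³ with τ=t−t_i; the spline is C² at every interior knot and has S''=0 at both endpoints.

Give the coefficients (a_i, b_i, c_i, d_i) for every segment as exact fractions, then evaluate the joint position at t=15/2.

Δ: Δ0=1, Δ1=-2, Δ2=1, Δ3=-1/2, Δ4=-4
row 1: diag=4, rhs=-18; c'=1/4, d'=-9/2
row 2: denom=8−1·1/4=31/4; d'=(18−1·-9/2)/(31/4)=90/31
row 3: denom=10−3·12/31=274/31; d'=(-9−3·90/31)/(274/31)=-549/274
row 4: denom=8−2·31/137=1034/137; d'=(-21−2·-549/274)/(1034/137)=-1164/517
back: M4=-1164/517
back: M3=-549/274−31/137·-1164/517=-1545/1034
back: M2=90/31−12/31·-1545/1034=1800/517
back: M1=-9/2−1/4·1800/517=-5553/1034
M: M0=0, M1=-5553/1034, M2=1800/517, M3=-1545/1034, M4=-1164/517, M5=0
seg 0: a=2, c=M0/2=0, d=(M1−M0)/(6·1)=-1851/2068, b=Δ0−h0·(2M0+M1)/6=3919/2068
seg 1: a=3, c=M1/2=-5553/2068, d=(M2−M1)/(6·1)=3051/2068, b=Δ1−h1·(2M1+M2)/6=-817/1034
seg 2: a=1, c=M2/2=900/517, d=(M3−M2)/(6·3)=-1715/6204, b=Δ2−h2·(2M2+M3)/6=-3587/2068
seg 3: a=4, c=M3/2=-1545/2068, d=(M4−M3)/(6·2)=-261/4136, b=Δ3−h3·(2M3+M4)/6=1289/1034
seg 4: a=3, c=M4/2=-582/517, d=(M5−M4)/(6·2)=97/517, b=Δ4−h4·(2M4+M5)/6=-1292/517
t_q=15/2 → seg 4, τ=1/2; S=3+-1292/517·τ+-582/517·τ²+97/517·τ³=6173/4136

  seg 0: a=2 b=3919/2068 c=0 d=-1851/2068
  seg 1: a=3 b=-817/1034 c=-5553/2068 d=3051/2068
  seg 2: a=1 b=-3587/2068 c=900/517 d=-1715/6204
  seg 3: a=4 b=1289/1034 c=-1545/2068 d=-261/4136
  seg 4: a=3 b=-1292/517 c=-582/517 d=97/517
S(15/2) = 6173/4136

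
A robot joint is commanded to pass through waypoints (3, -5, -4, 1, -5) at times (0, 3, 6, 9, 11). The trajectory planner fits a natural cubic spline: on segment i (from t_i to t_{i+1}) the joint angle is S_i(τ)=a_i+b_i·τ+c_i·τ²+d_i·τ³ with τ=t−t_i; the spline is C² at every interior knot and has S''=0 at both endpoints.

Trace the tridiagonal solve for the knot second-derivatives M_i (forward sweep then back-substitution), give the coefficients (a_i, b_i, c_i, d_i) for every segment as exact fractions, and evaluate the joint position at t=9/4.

Δ: Δ0=-8/3, Δ1=1/3, Δ2=5/3, Δ3=-3
row 1: diag=12, rhs=18; c'=1/4, d'=3/2
row 2: denom=12−3·1/4=45/4; d'=(8−3·3/2)/(45/4)=14/45
row 3: denom=10−3·4/15=46/5; d'=(-28−3·14/45)/(46/5)=-217/69
back: M3=-217/69
back: M2=14/45−4/15·-217/69=238/207
back: M1=3/2−1/4·238/207=251/207
M: M0=0, M1=251/207, M2=238/207, M3=-217/69, M4=0
seg 0: a=3, c=M0/2=0, d=(M1−M0)/(6·3)=251/3726, b=Δ0−h0·(2M0+M1)/6=-1355/414
seg 1: a=-5, c=M1/2=251/414, d=(M2−M1)/(6·3)=-13/3726, b=Δ1−h1·(2M1+M2)/6=-301/207
seg 2: a=-4, c=M2/2=119/207, d=(M3−M2)/(6·3)=-889/3726, b=Δ2−h2·(2M2+M3)/6=865/414
seg 3: a=1, c=M3/2=-217/138, d=(M4−M3)/(6·2)=217/828, b=Δ3−h3·(2M3+M4)/6=-187/207
t_q=9/4 → seg 0, τ=9/4; S=3+-1355/414·τ+0·τ²+251/3726·τ³=-10589/2944

  seg 0: a=3 b=-1355/414 c=0 d=251/3726
  seg 1: a=-5 b=-301/207 c=251/414 d=-13/3726
  seg 2: a=-4 b=865/414 c=119/207 d=-889/3726
  seg 3: a=1 b=-187/207 c=-217/138 d=217/828
S(9/4) = -10589/2944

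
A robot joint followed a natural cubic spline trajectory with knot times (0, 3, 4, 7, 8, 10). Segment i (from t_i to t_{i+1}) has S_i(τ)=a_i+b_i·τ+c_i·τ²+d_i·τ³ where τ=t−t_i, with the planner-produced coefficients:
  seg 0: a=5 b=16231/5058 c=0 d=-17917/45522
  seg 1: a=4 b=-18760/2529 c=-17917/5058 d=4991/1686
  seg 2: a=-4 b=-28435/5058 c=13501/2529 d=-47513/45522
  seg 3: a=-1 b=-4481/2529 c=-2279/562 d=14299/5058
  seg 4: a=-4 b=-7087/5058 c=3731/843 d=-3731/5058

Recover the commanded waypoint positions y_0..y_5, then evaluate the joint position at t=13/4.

y_0=5 y_1=4 y_2=-4 y_3=-1 y_4=-4 y_5=5
S(13/4) = 212611/107904

y_0 = S_0(0) = a_0 = 5
y_1 = S_1(0) = a_1 = 4
y_2 = S_2(0) = a_2 = -4
y_3 = S_3(0) = a_3 = -1
y_4 = S_4(0) = a_4 = -4
y_5 = S_4(2) = 5
t_q=13/4 is in segment 1 (τ=1/4); S_1(τ)=212611/107904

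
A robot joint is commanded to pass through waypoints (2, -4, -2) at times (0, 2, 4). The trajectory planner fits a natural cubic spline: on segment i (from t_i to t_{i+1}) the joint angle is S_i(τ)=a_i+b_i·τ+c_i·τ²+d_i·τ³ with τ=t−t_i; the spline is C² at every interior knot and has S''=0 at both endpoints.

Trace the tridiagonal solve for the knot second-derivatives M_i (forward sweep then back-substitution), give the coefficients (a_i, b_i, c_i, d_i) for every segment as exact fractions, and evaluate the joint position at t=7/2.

Δ: Δ0=-3, Δ1=1
row 1: diag=8, rhs=24; c'=1/4, d'=3
back: M1=3
M: M0=0, M1=3, M2=0
seg 0: a=2, c=M0/2=0, d=(M1−M0)/(6·2)=1/4, b=Δ0−h0·(2M0+M1)/6=-4
seg 1: a=-4, c=M1/2=3/2, d=(M2−M1)/(6·2)=-1/4, b=Δ1−h1·(2M1+M2)/6=-1
t_q=7/2 → seg 1, τ=3/2; S=-4+-1·τ+3/2·τ²+-1/4·τ³=-95/32

  seg 0: a=2 b=-4 c=0 d=1/4
  seg 1: a=-4 b=-1 c=3/2 d=-1/4
S(7/2) = -95/32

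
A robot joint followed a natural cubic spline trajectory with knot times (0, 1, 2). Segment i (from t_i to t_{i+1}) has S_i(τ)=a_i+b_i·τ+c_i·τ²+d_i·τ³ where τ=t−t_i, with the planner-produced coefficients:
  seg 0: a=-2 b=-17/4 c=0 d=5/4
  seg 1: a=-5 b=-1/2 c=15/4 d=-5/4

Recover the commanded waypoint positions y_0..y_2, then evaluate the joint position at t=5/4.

y_0 = S_0(0) = a_0 = -2
y_1 = S_1(0) = a_1 = -5
y_2 = S_1(1) = -3
t_q=5/4 is in segment 1 (τ=1/4); S_1(τ)=-1257/256

y_0=-2 y_1=-5 y_2=-3
S(5/4) = -1257/256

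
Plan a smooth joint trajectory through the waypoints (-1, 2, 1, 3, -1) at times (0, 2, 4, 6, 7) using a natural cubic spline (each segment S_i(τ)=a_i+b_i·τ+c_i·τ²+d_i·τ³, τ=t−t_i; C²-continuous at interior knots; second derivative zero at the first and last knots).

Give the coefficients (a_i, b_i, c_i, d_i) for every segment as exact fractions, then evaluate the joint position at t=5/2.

Δ: Δ0=3/2, Δ1=-1/2, Δ2=1, Δ3=-4
row 1: diag=8, rhs=-12; c'=1/4, d'=-3/2
row 2: denom=8−2·1/4=15/2; d'=(9−2·-3/2)/(15/2)=8/5
row 3: denom=6−2·4/15=82/15; d'=(-30−2·8/5)/(82/15)=-249/41
back: M3=-249/41
back: M2=8/5−4/15·-249/41=132/41
back: M1=-3/2−1/4·132/41=-189/82
M: M0=0, M1=-189/82, M2=132/41, M3=-249/41, M4=0
seg 0: a=-1, c=M0/2=0, d=(M1−M0)/(6·2)=-63/328, b=Δ0−h0·(2M0+M1)/6=93/41
seg 1: a=2, c=M1/2=-189/164, d=(M2−M1)/(6·2)=151/328, b=Δ1−h1·(2M1+M2)/6=-3/82
seg 2: a=1, c=M2/2=66/41, d=(M3−M2)/(6·2)=-127/164, b=Δ2−h2·(2M2+M3)/6=36/41
seg 3: a=3, c=M3/2=-249/82, d=(M4−M3)/(6·1)=83/82, b=Δ3−h3·(2M3+M4)/6=-81/41
t_q=5/2 → seg 1, τ=1/2; S=2+-3/82·τ+-189/164·τ²+151/328·τ³=4595/2624

  seg 0: a=-1 b=93/41 c=0 d=-63/328
  seg 1: a=2 b=-3/82 c=-189/164 d=151/328
  seg 2: a=1 b=36/41 c=66/41 d=-127/164
  seg 3: a=3 b=-81/41 c=-249/82 d=83/82
S(5/2) = 4595/2624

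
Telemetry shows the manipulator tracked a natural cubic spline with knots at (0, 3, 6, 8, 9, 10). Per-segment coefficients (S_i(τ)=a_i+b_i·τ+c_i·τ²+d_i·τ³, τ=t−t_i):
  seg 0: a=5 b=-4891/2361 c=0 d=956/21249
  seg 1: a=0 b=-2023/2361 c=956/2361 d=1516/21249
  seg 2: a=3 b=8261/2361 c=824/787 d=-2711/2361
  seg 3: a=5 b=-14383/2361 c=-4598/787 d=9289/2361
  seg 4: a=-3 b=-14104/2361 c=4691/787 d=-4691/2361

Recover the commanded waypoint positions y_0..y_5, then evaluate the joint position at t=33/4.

y_0=5 y_1=0 y_2=3 y_3=5 y_4=-3 y_5=-5
S(33/4) = 159835/50368

y_0 = S_0(0) = a_0 = 5
y_1 = S_1(0) = a_1 = 0
y_2 = S_2(0) = a_2 = 3
y_3 = S_3(0) = a_3 = 5
y_4 = S_4(0) = a_4 = -3
y_5 = S_4(1) = -5
t_q=33/4 is in segment 3 (τ=1/4); S_3(τ)=159835/50368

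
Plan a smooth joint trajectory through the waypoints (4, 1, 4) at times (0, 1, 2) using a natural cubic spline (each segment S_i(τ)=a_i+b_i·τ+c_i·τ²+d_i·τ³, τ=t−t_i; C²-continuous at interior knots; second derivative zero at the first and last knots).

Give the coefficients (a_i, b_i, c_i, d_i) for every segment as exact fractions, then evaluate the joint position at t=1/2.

  seg 0: a=4 b=-9/2 c=0 d=3/2
  seg 1: a=1 b=0 c=9/2 d=-3/2
S(1/2) = 31/16

Δ: Δ0=-3, Δ1=3
row 1: diag=4, rhs=36; c'=1/4, d'=9
back: M1=9
M: M0=0, M1=9, M2=0
seg 0: a=4, c=M0/2=0, d=(M1−M0)/(6·1)=3/2, b=Δ0−h0·(2M0+M1)/6=-9/2
seg 1: a=1, c=M1/2=9/2, d=(M2−M1)/(6·1)=-3/2, b=Δ1−h1·(2M1+M2)/6=0
t_q=1/2 → seg 0, τ=1/2; S=4+-9/2·τ+0·τ²+3/2·τ³=31/16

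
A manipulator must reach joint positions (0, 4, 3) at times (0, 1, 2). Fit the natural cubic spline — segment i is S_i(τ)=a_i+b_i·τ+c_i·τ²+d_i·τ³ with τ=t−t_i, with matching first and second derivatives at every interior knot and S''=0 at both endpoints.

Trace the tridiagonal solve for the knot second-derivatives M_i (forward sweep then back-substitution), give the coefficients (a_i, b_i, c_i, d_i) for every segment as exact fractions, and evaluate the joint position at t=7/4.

  seg 0: a=0 b=21/4 c=0 d=-5/4
  seg 1: a=4 b=3/2 c=-15/4 d=5/4
S(7/4) = 907/256

Δ: Δ0=4, Δ1=-1
row 1: diag=4, rhs=-30; c'=1/4, d'=-15/2
back: M1=-15/2
M: M0=0, M1=-15/2, M2=0
seg 0: a=0, c=M0/2=0, d=(M1−M0)/(6·1)=-5/4, b=Δ0−h0·(2M0+M1)/6=21/4
seg 1: a=4, c=M1/2=-15/4, d=(M2−M1)/(6·1)=5/4, b=Δ1−h1·(2M1+M2)/6=3/2
t_q=7/4 → seg 1, τ=3/4; S=4+3/2·τ+-15/4·τ²+5/4·τ³=907/256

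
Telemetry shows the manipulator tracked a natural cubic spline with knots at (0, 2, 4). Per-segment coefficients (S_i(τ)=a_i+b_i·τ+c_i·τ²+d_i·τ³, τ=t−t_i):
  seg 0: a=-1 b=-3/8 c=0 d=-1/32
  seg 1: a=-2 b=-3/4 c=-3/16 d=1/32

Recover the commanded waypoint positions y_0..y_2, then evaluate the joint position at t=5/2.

y_0 = S_0(0) = a_0 = -1
y_1 = S_1(0) = a_1 = -2
y_2 = S_1(2) = -4
t_q=5/2 is in segment 1 (τ=1/2); S_1(τ)=-619/256

y_0=-1 y_1=-2 y_2=-4
S(5/2) = -619/256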